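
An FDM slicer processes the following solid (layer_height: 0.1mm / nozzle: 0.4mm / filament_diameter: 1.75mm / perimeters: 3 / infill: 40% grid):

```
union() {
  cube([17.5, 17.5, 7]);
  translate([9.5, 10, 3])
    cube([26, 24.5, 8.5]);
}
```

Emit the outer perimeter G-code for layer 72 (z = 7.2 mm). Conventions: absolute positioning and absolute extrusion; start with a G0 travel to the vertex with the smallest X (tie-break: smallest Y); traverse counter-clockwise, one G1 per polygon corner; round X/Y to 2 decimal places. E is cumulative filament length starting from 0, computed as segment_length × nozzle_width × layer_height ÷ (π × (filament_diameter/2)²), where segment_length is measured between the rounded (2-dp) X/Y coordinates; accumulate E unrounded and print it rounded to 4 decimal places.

G0 X9.50 Y10.00 Z7.20
G1 X35.50 Y10.00 E0.4324
G1 X35.50 Y34.50 E0.8398
G1 X9.50 Y34.50 E1.2722
G1 X9.50 Y10.00 E1.6796

At z = 7.2 mm: the cube is absent (z outside [0, 7]); the cube at (9.5, 10) is present — its section is the full 26×24.5 rectangle; Combining (union): only the 26×24.5 cube at (9.5, 10) is present, so the union is just that shape — 1 connected region. The outline is a single polygon with 4 vertices. Extrusion per mm of travel: 0.4 × 0.1 / (π × 0.875²) = 0.016630. Accumulating E over each segment gives final E = 1.6796.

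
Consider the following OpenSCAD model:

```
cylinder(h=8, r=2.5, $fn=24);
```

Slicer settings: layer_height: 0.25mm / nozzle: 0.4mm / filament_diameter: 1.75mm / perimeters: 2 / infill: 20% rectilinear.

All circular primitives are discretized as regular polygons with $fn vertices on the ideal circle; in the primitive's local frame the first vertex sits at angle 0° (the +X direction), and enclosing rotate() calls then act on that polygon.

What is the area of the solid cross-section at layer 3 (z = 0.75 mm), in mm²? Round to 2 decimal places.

At z = 0.75 mm: the r=2.5 cylinder contributes a regular 24-gon of circumradius 2.5 (area = (24/2)·2.500²·sin(360°/24) = 19.41 mm²). Overall, the cross-section is a single solid region. Net area = 19.41 mm².

19.41 mm²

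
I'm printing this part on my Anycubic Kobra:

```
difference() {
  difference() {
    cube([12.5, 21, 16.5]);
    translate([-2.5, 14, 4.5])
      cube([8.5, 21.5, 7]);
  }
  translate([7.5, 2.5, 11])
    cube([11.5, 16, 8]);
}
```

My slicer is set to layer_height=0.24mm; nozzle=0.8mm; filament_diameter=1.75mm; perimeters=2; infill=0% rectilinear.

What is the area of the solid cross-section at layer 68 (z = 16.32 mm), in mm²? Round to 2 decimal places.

182.50 mm²

At z = 16.32 mm: the cube (footprint 12.5×21) is included at this height (area 262.50 mm²); the cube at (-2.5, 14) is absent (z outside [4.5, 11.5]); Subtracting the remaining from the first: none of the subtracted shapes is present at this height, so the 12.5×21 cube is unchanged — area = 262.50 mm²; the 11.5×16 cube at (7.5, 2.5) contributes its full rectangle (area 184.00 mm²); Subtracting the remaining from the first: starting from that combined region (262.50 mm²), the 11.5×16 cube at (7.5, 2.5) partially overlaps it — only the 80.00 mm² overlap (of its 184.00 mm²) is removed, clipping the outline — area = 182.50 mm². Overall, the cross-section is a single solid region. Net area = 182.50 mm².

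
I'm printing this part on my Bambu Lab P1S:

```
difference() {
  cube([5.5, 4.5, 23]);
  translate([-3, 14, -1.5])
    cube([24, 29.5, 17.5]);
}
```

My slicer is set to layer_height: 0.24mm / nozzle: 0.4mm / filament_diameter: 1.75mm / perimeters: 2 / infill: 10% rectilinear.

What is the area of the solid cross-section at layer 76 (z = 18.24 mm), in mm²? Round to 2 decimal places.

24.75 mm²

At z = 18.24 mm: the cube is present — its section is the full 5.5×4.5 rectangle (area 24.75 mm²); the cube at (-3, 14) is not intersected at this z (z outside [-1.5, 16]); Subtracting the remaining from the first: none of the subtracted shapes is present at this height, so the 5.5×4.5 cube is unchanged — area = 24.75 mm². Overall, the cross-section is a single solid region. Net area = 24.75 mm².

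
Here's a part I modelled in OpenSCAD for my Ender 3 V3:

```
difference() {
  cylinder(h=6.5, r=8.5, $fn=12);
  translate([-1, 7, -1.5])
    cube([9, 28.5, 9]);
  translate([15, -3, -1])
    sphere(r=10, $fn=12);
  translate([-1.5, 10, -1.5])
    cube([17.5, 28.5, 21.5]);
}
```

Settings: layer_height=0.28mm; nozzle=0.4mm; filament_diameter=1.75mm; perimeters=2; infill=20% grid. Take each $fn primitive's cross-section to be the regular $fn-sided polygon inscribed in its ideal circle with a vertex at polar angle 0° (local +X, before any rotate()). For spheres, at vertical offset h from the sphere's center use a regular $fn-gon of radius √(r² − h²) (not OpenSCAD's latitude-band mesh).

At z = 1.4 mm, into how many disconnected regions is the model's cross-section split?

At z = 1.4 mm: the r=8.5 cylinder contributes a regular 12-gon of circumradius 8.5; the cube at (-1, 7) is present — its section is the full 9×28.5 rectangle; the r=10 sphere at (15, -3) contributes a regular 12-gon of circumradius √(10²−2.4²) = 9.708; the 17.5×28.5 cube at (-1.5, 10) contributes its full rectangle; Taking the first minus the rest: starting from the r=8.5 cylinder, the 9×28.5 cube at (-1, 7) partially overlaps it — only the 5.39 mm² overlap (of its 256.50 mm²) is removed, clipping the outline; the r=10 sphere at (15, -3) partially overlaps it — only the 15.30 mm² overlap (of its 282.72 mm²) is removed, clipping the outline; the 17.5×28.5 cube at (-1.5, 10) misses the remaining region (no effect) — 1 connected region. The result has 1 disconnected region.

1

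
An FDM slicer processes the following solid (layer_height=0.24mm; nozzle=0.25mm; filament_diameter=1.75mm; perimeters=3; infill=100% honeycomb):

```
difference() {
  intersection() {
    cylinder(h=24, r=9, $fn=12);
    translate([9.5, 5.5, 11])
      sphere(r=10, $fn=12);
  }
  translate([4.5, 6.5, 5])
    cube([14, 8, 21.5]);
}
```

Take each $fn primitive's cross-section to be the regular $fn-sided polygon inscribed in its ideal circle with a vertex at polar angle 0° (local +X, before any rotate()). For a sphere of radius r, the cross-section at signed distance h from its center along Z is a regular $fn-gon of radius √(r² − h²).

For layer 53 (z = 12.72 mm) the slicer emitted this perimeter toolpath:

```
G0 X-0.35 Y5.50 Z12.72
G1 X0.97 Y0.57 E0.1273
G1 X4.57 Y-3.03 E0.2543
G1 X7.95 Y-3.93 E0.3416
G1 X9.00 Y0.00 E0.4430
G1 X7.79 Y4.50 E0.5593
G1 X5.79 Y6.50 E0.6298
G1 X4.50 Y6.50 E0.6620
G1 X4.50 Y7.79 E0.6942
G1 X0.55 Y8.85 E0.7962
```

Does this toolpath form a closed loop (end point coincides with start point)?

no

Start point (G0): (-0.35, 5.50). End point (last G1): the path does not return to the start — open.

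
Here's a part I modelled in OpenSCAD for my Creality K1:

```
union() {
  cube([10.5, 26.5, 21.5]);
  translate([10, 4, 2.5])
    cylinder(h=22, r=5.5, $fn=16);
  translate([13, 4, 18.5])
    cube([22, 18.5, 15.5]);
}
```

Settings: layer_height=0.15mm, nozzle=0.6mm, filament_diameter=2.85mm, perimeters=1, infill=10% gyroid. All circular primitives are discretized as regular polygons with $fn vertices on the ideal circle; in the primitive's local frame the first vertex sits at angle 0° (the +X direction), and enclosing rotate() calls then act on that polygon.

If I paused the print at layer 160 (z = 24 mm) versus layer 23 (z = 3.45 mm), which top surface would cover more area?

Layer 160 (z = 24): the cube does not reach this height (z outside [0, 21.5]); the cylinder at (10, 4): section is a regular 16-gon, circumradius r=5.5 (area = (16/2)·5.500²·sin(360°/16) = 92.61 mm²); the cube at (13, 4) (footprint 22×18.5) is included at this height (area 407.00 mm²); Taking the union: the regions partially overlap — summed areas 499.61 mm² minus the doubly-counted overlap 7.74 mm² gives 491.87 mm² — area = 491.87 mm². So its area = 491.87 mm². Layer 23 (z = 3.45): the cube is present — its section is the full 10.5×26.5 rectangle (area 278.25 mm²); the r=5.5 cylinder at (10, 4) contributes a regular 16-gon of circumradius 5.5 (area = (16/2)·5.500²·sin(360°/16) = 92.61 mm²); the cube at (13, 4) does not reach this height (z outside [18.5, 34]); Combining (union): the regions partially overlap — summed areas 370.86 mm² minus the doubly-counted overlap 47.44 mm² gives 323.42 mm² — area = 323.42 mm². So its area = 323.42 mm². Layer 160 is larger (491.87 vs 323.42 mm²).

layer 160 (z = 24 mm)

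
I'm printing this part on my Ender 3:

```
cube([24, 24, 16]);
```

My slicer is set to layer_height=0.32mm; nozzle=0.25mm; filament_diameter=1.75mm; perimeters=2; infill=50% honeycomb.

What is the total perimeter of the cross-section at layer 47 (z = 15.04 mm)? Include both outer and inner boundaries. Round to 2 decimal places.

96.00 mm

At z = 15.04 mm: the cube is present — its section is the full 24×24 rectangle (perimeter 96.00 mm). Overall, the cross-section is a single solid region. Total boundary length (outer) = 96.00 mm.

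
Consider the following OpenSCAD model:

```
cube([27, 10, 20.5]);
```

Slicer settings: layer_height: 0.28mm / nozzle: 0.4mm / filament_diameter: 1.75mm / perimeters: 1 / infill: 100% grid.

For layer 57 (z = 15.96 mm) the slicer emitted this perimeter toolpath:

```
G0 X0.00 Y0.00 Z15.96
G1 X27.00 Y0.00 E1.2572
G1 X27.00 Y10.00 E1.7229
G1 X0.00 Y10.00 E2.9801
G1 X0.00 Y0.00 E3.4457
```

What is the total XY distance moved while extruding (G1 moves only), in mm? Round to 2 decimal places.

74.00 mm

Sum the Euclidean lengths of each G1 segment: total = 74.00 mm.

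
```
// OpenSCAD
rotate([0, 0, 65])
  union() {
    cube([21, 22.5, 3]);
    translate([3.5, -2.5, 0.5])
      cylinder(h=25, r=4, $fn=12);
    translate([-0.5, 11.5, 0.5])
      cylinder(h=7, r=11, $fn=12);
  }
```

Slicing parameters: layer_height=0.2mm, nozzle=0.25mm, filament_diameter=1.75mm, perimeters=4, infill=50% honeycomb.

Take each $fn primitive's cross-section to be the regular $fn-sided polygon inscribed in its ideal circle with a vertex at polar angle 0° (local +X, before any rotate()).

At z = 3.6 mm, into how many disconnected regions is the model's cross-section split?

2

At z = 3.6 mm: the cube is not intersected at this z (z outside [0, 3]); the r=4 cylinder at (3.5, -2.5) gives a regular 12-gon of circumradius 4 (constant along its height); the r=11 cylinder at (-0.5, 11.5) contributes a regular 12-gon of circumradius 11; Taking the union: the 2 present regions are separate (no shared area or edge), so areas and boundary lengths simply add and each stays a separate island — 2 connected regions; (rotated 65° about Z; rotation is an isometry so areas/perimeters/island counts are preserved). The result has 2 disconnected regions.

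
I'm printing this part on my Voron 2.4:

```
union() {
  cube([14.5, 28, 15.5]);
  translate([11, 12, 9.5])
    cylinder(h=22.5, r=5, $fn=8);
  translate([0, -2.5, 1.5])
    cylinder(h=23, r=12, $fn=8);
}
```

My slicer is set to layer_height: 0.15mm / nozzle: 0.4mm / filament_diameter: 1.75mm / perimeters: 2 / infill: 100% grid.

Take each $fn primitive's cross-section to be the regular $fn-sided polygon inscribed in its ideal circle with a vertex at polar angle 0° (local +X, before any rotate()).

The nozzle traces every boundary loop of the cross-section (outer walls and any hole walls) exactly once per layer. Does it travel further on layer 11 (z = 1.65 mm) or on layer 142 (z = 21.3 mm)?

Layer 11 (z = 1.65): the cube (footprint 14.5×28) is included at this height (perimeter 85.00 mm); the cylinder at (11, 12) is absent (z outside [9.5, 32]); the r=12 cylinder at (0, -2.5) contributes a regular 8-gon of circumradius 12 (perimeter = 2·8·12.000·sin(180°/8) = 73.48 mm); Combining (union): the regions partially overlap (shared area 73.12 mm²), so the edge portions inside another operand are dropped and the merged outline is re-measured after clipping — boundary = 122.35 mm. So its perimeter = 122.35 mm. Layer 142 (z = 21.3): the cube is absent (z outside [0, 15.5]); the r=5 cylinder at (11, 12) gives a regular 8-gon of circumradius 5 (constant along its height) (perimeter = 2·8·5.000·sin(180°/8) = 30.61 mm); the r=12 cylinder at (0, -2.5) gives a regular 8-gon of circumradius 12 (constant along its height) (perimeter = 2·8·12.000·sin(180°/8) = 73.48 mm); Combining (union): the 2 present regions are separate (no shared area or edge), so areas and boundary lengths simply add and each stays a separate island — boundary = 104.09 mm. So its perimeter = 104.09 mm. Layer 11 is larger (122.35 vs 104.09 mm).

layer 11 (z = 1.65 mm)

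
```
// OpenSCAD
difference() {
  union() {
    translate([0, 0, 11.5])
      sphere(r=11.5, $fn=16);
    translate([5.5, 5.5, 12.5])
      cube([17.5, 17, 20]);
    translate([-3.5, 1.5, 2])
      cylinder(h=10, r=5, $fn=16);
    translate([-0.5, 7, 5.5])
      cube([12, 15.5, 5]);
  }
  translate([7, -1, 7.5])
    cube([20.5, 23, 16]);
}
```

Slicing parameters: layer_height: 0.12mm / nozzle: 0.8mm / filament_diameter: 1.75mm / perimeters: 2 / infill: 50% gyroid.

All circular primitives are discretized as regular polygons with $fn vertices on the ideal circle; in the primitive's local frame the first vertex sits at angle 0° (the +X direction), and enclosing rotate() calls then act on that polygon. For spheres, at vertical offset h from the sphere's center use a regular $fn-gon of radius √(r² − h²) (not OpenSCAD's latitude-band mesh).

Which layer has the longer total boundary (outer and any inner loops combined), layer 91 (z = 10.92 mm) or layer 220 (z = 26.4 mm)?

Layer 91 (z = 10.92): the sphere: section is a regular 16-gon, circumradius = √(r²−h²) = √(11.5²−0.58²) = 11.485 (perimeter = 2·16·11.485·sin(180°/16) = 71.70 mm); the cube at (5.5, 5.5) is absent (z outside [12.5, 32.5]); the r=5 cylinder at (-3.5, 1.5) gives a regular 16-gon of circumradius 5 (constant along its height) (perimeter = 2·16·5.000·sin(180°/16) = 31.21 mm); the cube at (-0.5, 7) is absent (z outside [5.5, 10.5]); Taking the union: the r=5 cylinder at (-3.5, 1.5) lies entirely inside the r=11.5 sphere, so the union is just the r=11.5 sphere — boundary = 71.70 mm; the cube at (7, -1) (footprint 20.5×23) is included at this height (perimeter 87.00 mm); Subtracting the remaining from the first: starting from the result so far, the 20.5×23 cube at (7, -1) partially overlaps it — only the 31.42 mm² overlap (of its 471.50 mm²) is removed, clipping the outline — boundary = 74.53 mm. So its perimeter = 74.53 mm. Layer 220 (z = 26.4): the sphere is absent (|z−center|=14.900 > r=11.5); the 17.5×17 cube at (5.5, 5.5) contributes its full rectangle (perimeter 69.00 mm); the cylinder at (-3.5, 1.5) is absent (z outside [2, 12]); the cube at (-0.5, 7) does not reach this height (z outside [5.5, 10.5]); Merging all regions: only the 17.5×17 cube at (5.5, 5.5) is present, so the union is just that shape — boundary = 69.00 mm; the cube at (7, -1) is not intersected at this z (z outside [7.5, 23.5]); After the difference (first − rest): none of the subtracted shapes is present at this height, so that combined region is unchanged — boundary = 69.00 mm. So its perimeter = 69.00 mm. Layer 91 is larger (74.53 vs 69.00 mm).

layer 91 (z = 10.92 mm)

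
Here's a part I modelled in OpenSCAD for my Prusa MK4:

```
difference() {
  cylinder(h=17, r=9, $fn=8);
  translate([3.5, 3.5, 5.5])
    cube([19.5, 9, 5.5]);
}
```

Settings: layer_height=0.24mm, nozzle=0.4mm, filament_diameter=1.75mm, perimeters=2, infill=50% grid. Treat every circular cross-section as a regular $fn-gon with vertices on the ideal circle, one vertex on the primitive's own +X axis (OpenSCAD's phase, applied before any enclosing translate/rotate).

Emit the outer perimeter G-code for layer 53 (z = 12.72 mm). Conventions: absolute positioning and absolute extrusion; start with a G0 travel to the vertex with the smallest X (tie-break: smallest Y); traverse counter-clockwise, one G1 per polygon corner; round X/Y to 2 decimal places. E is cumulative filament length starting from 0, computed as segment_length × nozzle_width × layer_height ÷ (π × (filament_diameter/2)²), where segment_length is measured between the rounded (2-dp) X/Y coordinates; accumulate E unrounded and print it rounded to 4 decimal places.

At z = 12.72 mm: the r=9 cylinder contributes a regular 8-gon of circumradius 9; the cube at (3.5, 3.5) is not intersected at this z (z outside [5.5, 11]); After the difference (first − rest): none of the subtracted shapes is present at this height, so the r=9 cylinder is unchanged — 1 connected region. The outline is a single polygon with 8 vertices. Extrusion per mm of travel: 0.4 × 0.24 / (π × 0.875²) = 0.039912. Accumulating E over each segment gives final E = 2.1987.

G0 X-9.00 Y0.00 Z12.72
G1 X-6.36 Y-6.36 E0.2748
G1 X0.00 Y-9.00 E0.5497
G1 X6.36 Y-6.36 E0.8245
G1 X9.00 Y0.00 E1.0994
G1 X6.36 Y6.36 E1.3742
G1 X0.00 Y9.00 E1.6490
G1 X-6.36 Y6.36 E1.9239
G1 X-9.00 Y0.00 E2.1987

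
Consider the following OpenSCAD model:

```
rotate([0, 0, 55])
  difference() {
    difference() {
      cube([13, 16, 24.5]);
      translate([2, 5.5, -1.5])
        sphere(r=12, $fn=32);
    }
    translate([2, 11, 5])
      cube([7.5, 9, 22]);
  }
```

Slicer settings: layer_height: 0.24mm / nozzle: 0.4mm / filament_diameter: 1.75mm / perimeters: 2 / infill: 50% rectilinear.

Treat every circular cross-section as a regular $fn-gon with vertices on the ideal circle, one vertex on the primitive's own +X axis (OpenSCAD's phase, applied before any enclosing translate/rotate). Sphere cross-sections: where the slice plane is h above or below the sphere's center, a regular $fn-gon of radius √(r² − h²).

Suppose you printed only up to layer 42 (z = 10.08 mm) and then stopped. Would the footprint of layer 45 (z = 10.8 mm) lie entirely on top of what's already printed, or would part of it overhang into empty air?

Compare the two slices. At z = 10.08: the 13×16 cube contributes its full rectangle (area 208.00 mm²); the sphere at (2, 5.5): section is a regular 32-gon, circumradius = √(r²−h²) = √(12²−11.58²) = 3.147 (area = (32/2)·3.147²·sin(360°/32) = 30.91 mm²); Taking the first minus the rest: starting from the 13×16 cube (208.00 mm²), the r=12 sphere at (2, 5.5) partially overlaps it — only the 27.09 mm² overlap (of its 30.91 mm²) is removed, clipping the outline — area = 180.91 mm²; the cube at (2, 11) (footprint 7.5×9) is included at this height (area 67.50 mm²); Subtracting the remaining from the first: starting from that combined region (180.91 mm²), the 7.5×9 cube at (2, 11) partially overlaps it — only the 37.50 mm² overlap (of its 67.50 mm²) is removed, clipping the outline — area = 143.41 mm²; (whole slice rotated 55° about Z — lengths, areas and connectivity unchanged). At z = 10.8: the cube is present — its section is the full 13×16 rectangle (area 208.00 mm²); the sphere at (2, 5.5) is absent (|z−center|=12.300 > r=12); After the difference (first − rest): none of the subtracted shapes is present at this height, so the 13×16 cube is unchanged — area = 208.00 mm²; the cube at (2, 11) (footprint 7.5×9) is included at this height (area 67.50 mm²); After the difference (first − rest): starting from the result so far (208.00 mm²), the 7.5×9 cube at (2, 11) partially overlaps it — only the 37.50 mm² overlap (of its 67.50 mm²) is removed, clipping the outline — area = 170.50 mm²; (whole slice rotated 55° about Z — lengths, areas and connectivity unchanged). Checking containment: at z = 10.8 the cross-section extends beyond the z = 10.08 cross-section by about 27.09 mm².

part overhangs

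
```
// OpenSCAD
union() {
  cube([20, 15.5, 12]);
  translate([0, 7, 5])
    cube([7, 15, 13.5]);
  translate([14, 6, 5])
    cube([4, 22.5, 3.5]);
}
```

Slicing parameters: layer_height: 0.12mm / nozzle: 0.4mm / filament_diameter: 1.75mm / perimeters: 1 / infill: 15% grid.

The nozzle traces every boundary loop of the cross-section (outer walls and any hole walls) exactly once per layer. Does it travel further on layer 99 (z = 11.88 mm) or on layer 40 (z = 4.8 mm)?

layer 99 (z = 11.88 mm)

Layer 99 (z = 11.88): the cube (footprint 20×15.5) is included at this height (perimeter 71.00 mm); the cube at (0, 7) (footprint 7×15) is included at this height (perimeter 44.00 mm); the cube at (14, 6) is not intersected at this z (z outside [5, 8.5]); Combining (union): the regions partially overlap (shared area 59.50 mm²), so the edge portions inside another operand are dropped and the merged outline is re-measured after clipping — boundary = 84.00 mm. So its perimeter = 84.00 mm. Layer 40 (z = 4.8): the cube (footprint 20×15.5) is included at this height (perimeter 71.00 mm); the cube at (0, 7) does not reach this height (z outside [5, 18.5]); the cube at (14, 6) is absent (z outside [5, 8.5]); Taking the union: only the 20×15.5 cube is present, so the union is just that shape — boundary = 71.00 mm. So its perimeter = 71.00 mm. Layer 99 is larger (84.00 vs 71.00 mm).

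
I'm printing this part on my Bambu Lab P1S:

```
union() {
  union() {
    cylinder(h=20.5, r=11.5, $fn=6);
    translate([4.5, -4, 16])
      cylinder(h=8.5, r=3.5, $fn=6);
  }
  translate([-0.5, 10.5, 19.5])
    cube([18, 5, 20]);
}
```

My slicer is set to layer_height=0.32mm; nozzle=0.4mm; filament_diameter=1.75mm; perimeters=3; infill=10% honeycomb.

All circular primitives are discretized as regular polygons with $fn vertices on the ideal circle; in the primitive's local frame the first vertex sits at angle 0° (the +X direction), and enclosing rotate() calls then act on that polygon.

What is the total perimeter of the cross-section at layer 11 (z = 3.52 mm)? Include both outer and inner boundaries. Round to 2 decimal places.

At z = 3.52 mm: the r=11.5 cylinder gives a regular 6-gon of circumradius 11.5 (constant along its height) (perimeter = 2·6·11.500·sin(180°/6) = 69.00 mm); the cylinder at (4.5, -4) does not reach this height (z outside [16, 24.5]); Merging all regions: only the r=11.5 cylinder is present, so the union is just that shape — boundary = 69.00 mm; the cube at (-0.5, 10.5) does not reach this height (z outside [19.5, 39.5]); Taking the union: only that combined region is present, so the union is just that shape — boundary = 69.00 mm. Overall, the cross-section is a single solid region. Total boundary length (outer) = 69.00 mm.

69.00 mm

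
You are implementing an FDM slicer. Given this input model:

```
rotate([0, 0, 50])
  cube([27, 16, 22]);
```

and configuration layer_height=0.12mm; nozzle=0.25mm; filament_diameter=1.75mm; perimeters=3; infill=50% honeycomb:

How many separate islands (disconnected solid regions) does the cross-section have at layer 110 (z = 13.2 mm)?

1

At z = 13.2 mm: the cube (footprint 27×16) is included at this height; (rotated 50° about Z; rotation is an isometry so areas/perimeters/island counts are preserved). Overall, the cross-section is a single solid region. Island count = 1.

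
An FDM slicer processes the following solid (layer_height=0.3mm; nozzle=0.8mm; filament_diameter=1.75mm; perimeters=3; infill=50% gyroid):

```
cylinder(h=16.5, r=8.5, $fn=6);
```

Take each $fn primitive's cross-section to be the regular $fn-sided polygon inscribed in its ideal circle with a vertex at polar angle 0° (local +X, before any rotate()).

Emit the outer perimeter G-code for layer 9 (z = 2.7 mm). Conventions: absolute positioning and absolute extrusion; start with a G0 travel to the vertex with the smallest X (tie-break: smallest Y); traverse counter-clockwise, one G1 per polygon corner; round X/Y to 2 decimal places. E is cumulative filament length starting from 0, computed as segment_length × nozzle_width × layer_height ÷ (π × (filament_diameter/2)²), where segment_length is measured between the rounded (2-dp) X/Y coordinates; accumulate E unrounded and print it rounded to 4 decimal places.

At z = 2.7 mm: the r=8.5 cylinder contributes a regular 6-gon of circumradius 8.5. The outline is a single polygon with 6 vertices. Extrusion per mm of travel: 0.8 × 0.3 / (π × 0.875²) = 0.099780. Accumulating E over each segment gives final E = 5.0884.

G0 X-8.50 Y0.00 Z2.70
G1 X-4.25 Y-7.36 E0.8480
G1 X4.25 Y-7.36 E1.6962
G1 X8.50 Y0.00 E2.5442
G1 X4.25 Y7.36 E3.3922
G1 X-4.25 Y7.36 E4.2404
G1 X-8.50 Y0.00 E5.0884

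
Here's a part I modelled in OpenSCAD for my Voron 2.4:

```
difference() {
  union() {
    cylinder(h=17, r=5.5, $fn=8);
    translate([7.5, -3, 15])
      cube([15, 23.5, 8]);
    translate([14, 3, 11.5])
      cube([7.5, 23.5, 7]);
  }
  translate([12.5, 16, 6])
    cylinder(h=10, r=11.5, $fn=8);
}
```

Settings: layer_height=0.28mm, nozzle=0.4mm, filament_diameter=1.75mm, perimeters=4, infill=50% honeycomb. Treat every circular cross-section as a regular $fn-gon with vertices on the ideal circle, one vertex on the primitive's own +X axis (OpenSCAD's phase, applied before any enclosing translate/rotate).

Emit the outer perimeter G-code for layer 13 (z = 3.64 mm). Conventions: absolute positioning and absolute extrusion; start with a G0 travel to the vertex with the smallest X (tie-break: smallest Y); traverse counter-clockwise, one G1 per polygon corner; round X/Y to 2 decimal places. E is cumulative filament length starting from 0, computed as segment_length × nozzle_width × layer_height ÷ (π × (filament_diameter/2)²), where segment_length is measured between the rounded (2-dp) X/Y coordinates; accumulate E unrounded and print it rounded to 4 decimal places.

At z = 3.64 mm: the r=5.5 cylinder contributes a regular 8-gon of circumradius 5.5; the cube at (7.5, -3) is not intersected at this z (z outside [15, 23]); the cube at (14, 3) is not intersected at this z (z outside [11.5, 18.5]); Merging all regions: only the r=5.5 cylinder is present, so the union is just that shape — 1 connected region; the cylinder at (12.5, 16) is absent (z outside [6, 16]); After the difference (first − rest): none of the subtracted shapes is present at this height, so the result so far is unchanged — 1 connected region. The outline is a single polygon with 8 vertices. Extrusion per mm of travel: 0.4 × 0.28 / (π × 0.875²) = 0.046564. Accumulating E over each segment gives final E = 1.5683.

G0 X-5.50 Y0.00 Z3.64
G1 X-3.89 Y-3.89 E0.1960
G1 X0.00 Y-5.50 E0.3921
G1 X3.89 Y-3.89 E0.5881
G1 X5.50 Y0.00 E0.7841
G1 X3.89 Y3.89 E0.9802
G1 X0.00 Y5.50 E1.1762
G1 X-3.89 Y3.89 E1.3723
G1 X-5.50 Y0.00 E1.5683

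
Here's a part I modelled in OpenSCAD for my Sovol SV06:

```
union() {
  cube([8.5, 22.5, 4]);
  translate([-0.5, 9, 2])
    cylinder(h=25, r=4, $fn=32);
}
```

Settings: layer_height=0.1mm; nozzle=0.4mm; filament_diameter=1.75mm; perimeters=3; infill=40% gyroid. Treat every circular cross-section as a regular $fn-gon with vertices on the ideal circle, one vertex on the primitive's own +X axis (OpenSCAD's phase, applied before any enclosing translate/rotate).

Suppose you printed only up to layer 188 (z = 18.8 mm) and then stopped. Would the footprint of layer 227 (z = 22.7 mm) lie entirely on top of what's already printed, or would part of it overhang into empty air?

Compare the two slices. At z = 18.8: the cube is not intersected at this z (z outside [0, 4]); the r=4 cylinder at (-0.5, 9) gives a regular 32-gon of circumradius 4 (constant along its height) (area = (32/2)·4.000²·sin(360°/32) = 49.94 mm²); Merging all regions: only the r=4 cylinder at (-0.5, 9) is present, so the union is just that shape — area = 49.94 mm². At z = 22.7: the cube is absent (z outside [0, 4]); the cylinder at (-0.5, 9): section is a regular 32-gon, circumradius r=4 (area = (32/2)·4.000²·sin(360°/32) = 49.94 mm²); Combining (union): only the r=4 cylinder at (-0.5, 9) is present, so the union is just that shape — area = 49.94 mm². Checking containment: the cross-section at z = 22.7 is a subset of the cross-section at z = 18.8.

entirely on top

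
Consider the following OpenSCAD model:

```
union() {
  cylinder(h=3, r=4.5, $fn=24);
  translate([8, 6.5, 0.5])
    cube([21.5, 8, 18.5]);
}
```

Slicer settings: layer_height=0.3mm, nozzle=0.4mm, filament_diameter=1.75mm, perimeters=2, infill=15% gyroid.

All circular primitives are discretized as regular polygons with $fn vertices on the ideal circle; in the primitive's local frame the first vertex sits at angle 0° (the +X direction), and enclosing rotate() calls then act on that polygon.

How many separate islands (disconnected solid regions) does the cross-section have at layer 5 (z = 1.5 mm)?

2

At z = 1.5 mm: the cylinder: section is a regular 24-gon, circumradius r=4.5; the cube at (8, 6.5) (footprint 21.5×8) is included at this height; Combining (union): the 2 present regions are separate (no shared area or edge), so areas and boundary lengths simply add and each stays a separate island — 2 connected regions. Overall, the cross-section has 2 separate islands. Island count = 2.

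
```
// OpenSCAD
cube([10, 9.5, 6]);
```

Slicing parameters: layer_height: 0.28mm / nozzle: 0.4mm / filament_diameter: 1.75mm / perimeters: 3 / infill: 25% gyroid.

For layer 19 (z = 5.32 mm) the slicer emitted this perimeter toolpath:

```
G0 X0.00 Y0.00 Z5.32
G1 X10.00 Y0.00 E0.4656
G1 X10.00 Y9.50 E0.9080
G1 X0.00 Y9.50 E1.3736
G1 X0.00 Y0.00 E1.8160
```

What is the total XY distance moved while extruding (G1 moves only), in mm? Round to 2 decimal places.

Sum the Euclidean lengths of each G1 segment: total = 39.00 mm.

39.00 mm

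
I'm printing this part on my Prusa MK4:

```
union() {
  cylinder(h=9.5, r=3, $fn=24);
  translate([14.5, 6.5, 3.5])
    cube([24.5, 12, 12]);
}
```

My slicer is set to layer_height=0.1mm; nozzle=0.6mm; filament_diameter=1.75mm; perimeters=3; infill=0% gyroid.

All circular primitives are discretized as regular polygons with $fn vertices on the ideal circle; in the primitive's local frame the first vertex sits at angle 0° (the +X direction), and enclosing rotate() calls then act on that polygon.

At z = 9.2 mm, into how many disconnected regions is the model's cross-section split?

2

At z = 9.2 mm: the r=3 cylinder contributes a regular 24-gon of circumradius 3; the cube at (14.5, 6.5) is present — its section is the full 24.5×12 rectangle; Taking the union: the 2 present regions are separate (no shared area or edge), so areas and boundary lengths simply add and each stays a separate island — 2 connected regions. The result has 2 disconnected regions.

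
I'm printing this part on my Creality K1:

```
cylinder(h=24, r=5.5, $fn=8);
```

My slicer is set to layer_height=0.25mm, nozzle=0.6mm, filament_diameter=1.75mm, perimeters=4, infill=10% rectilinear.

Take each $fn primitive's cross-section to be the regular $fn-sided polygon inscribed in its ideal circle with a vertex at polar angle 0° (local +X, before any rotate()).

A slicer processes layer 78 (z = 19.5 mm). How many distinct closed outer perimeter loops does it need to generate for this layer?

At z = 19.5 mm: the r=5.5 cylinder gives a regular 8-gon of circumradius 5.5 (constant along its height). The result has 1 disconnected region.

1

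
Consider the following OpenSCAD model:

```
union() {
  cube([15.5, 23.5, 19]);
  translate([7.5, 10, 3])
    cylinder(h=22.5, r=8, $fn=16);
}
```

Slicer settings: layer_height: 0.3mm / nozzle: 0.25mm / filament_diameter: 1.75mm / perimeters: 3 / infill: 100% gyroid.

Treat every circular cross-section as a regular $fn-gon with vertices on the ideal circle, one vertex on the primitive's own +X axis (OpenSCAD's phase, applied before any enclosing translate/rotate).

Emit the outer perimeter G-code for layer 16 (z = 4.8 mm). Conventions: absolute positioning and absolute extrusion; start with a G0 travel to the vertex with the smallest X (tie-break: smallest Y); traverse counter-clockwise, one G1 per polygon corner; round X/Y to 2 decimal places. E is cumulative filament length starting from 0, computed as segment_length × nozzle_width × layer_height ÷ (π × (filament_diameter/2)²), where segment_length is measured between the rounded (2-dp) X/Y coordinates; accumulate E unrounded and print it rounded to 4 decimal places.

G0 X-0.50 Y10.00 Z4.80
G1 X0.00 Y7.49 E0.0798
G1 X0.00 Y0.00 E0.3134
G1 X15.50 Y0.00 E0.7967
G1 X15.50 Y23.50 E1.5294
G1 X0.00 Y23.50 E2.0127
G1 X0.00 Y12.51 E2.3554
G1 X-0.50 Y10.00 E2.4352

At z = 4.8 mm: the cube (footprint 15.5×23.5) is included at this height; the r=8 cylinder at (7.5, 10) gives a regular 16-gon of circumradius 8 (constant along its height); Merging all regions: the regions partially overlap (shared area 194.68 mm²), so overlapping operands fuse into one piece — 1 connected region. The outline is a single polygon with 7 vertices. Extrusion per mm of travel: 0.25 × 0.3 / (π × 0.875²) = 0.031181. Accumulating E over each segment gives final E = 2.4352.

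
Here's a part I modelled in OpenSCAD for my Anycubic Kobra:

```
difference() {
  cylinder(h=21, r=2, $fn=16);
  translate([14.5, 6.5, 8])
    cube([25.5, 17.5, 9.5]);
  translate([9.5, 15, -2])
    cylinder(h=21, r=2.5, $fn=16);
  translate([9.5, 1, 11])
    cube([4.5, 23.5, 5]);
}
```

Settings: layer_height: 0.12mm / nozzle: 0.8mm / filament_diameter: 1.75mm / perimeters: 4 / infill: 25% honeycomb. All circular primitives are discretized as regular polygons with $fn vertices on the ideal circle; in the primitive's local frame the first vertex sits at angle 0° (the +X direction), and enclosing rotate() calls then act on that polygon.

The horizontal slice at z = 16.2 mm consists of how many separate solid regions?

At z = 16.2 mm: the r=2 cylinder contributes a regular 16-gon of circumradius 2; the cube at (14.5, 6.5) is present — its section is the full 25.5×17.5 rectangle; the cylinder at (9.5, 15): section is a regular 16-gon, circumradius r=2.5; the cube at (9.5, 1) is absent (z outside [11, 16]); After the difference (first − rest): starting from the r=2 cylinder, the 25.5×17.5 cube at (14.5, 6.5) misses the remaining region (no effect); the r=2.5 cylinder at (9.5, 15) misses the remaining region (no effect) — 1 connected region. The result has 1 disconnected region.

1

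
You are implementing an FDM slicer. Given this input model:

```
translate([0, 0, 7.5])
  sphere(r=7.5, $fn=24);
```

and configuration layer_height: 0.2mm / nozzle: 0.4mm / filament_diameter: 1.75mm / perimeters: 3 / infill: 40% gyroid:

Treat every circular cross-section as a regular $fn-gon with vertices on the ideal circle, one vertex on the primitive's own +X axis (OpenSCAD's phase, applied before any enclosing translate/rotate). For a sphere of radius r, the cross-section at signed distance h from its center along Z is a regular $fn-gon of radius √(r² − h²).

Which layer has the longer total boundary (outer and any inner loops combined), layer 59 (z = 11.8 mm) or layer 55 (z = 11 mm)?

layer 55 (z = 11 mm)

Layer 59 (z = 11.8): the r=7.5 sphere contributes a regular 24-gon of circumradius √(7.5²−4.3²) = 6.145 (perimeter = 2·24·6.145·sin(180°/24) = 38.50 mm). So its perimeter = 38.50 mm. Layer 55 (z = 11): the sphere: section is a regular 24-gon, circumradius = √(r²−h²) = √(7.5²−3.5²) = 6.633 (perimeter = 2·24·6.633·sin(180°/24) = 41.56 mm). So its perimeter = 41.56 mm. Layer 55 is larger (41.56 vs 38.50 mm).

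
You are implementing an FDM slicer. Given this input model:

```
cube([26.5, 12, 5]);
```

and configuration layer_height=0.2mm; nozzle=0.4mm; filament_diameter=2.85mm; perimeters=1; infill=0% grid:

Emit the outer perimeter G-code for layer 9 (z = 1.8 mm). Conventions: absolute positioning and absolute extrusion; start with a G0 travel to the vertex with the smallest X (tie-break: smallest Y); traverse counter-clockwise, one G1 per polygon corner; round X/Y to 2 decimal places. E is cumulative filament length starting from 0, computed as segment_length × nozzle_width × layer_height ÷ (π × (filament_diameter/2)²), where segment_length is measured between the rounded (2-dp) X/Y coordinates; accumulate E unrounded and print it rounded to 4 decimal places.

At z = 1.8 mm: the cube (footprint 26.5×12) is included at this height. The outline is a single polygon with 4 vertices. Extrusion per mm of travel: 0.4 × 0.2 / (π × 1.425²) = 0.012540. Accumulating E over each segment gives final E = 0.9656.

G0 X0.00 Y0.00 Z1.80
G1 X26.50 Y0.00 E0.3323
G1 X26.50 Y12.00 E0.4828
G1 X0.00 Y12.00 E0.8151
G1 X0.00 Y0.00 E0.9656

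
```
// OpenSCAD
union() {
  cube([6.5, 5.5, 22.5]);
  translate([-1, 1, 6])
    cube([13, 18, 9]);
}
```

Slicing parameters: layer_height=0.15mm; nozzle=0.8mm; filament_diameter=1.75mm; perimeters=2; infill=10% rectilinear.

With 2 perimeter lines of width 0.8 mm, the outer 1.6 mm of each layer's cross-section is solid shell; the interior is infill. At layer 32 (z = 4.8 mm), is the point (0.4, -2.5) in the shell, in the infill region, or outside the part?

outside

At z = 4.8 mm: the cube is present — its section is the full 6.5×5.5 rectangle; the cube at (-1, 1) is absent (z outside [6, 15]); Taking the union: only the 6.5×5.5 cube is present, so the union is just that shape — 1 connected region. Overall, the cross-section is a single solid region. The nearest boundary edge runs (0.00, 0.00)→(6.50, 0.00); distance from the point to it = 2.50 mm. The point is not inside any of the regions above, so it lies outside the cross-section (2.50 mm from the nearest boundary).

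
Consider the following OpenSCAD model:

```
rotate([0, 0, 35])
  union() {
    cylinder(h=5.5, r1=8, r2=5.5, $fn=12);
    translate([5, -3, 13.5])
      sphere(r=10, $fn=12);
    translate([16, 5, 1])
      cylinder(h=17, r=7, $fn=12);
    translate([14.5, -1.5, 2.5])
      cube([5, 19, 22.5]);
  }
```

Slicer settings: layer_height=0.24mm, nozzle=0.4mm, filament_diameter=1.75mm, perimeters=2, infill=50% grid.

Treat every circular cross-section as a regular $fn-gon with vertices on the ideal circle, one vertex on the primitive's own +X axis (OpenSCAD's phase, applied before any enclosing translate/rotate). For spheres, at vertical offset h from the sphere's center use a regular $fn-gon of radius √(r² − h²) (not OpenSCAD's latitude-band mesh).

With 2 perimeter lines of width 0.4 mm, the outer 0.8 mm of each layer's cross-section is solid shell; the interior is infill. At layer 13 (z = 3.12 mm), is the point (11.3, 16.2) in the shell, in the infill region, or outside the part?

infill

At z = 3.12 mm: the cone: at t=0.567 of its height the radius interpolates to r₁+(r₂−r₁)t = 6.582, giving a regular 12-gon of that circumradius; the sphere at (5, -3) does not reach this height (|z−center|=10.380 > r=10); the r=7 cylinder at (16, 5) contributes a regular 12-gon of circumradius 7; the cube at (14.5, -1.5) (footprint 5×19) is included at this height; Combining (union): the regions partially overlap (shared area 65.20 mm²), so overlapping operands fuse into one piece — 2 connected regions; (whole slice rotated 35° about Z — lengths, areas and connectivity unchanged). Overall, the cross-section has 2 separate islands. Undo the 35° rotation: the query point maps to (18.548, 6.789) in the un-rotated model frame. The nearest boundary edge runs (19.50, 11.06)→(22.06, 8.50); distance from the point to it = 3.69 mm. (Shell/infill is judged within the island containing the point — the largest one.) The point is inside the cross-section and 3.69 mm from the nearest boundary — more than the 0.8 mm shell width (2 × 0.4), so it's in the infill interior.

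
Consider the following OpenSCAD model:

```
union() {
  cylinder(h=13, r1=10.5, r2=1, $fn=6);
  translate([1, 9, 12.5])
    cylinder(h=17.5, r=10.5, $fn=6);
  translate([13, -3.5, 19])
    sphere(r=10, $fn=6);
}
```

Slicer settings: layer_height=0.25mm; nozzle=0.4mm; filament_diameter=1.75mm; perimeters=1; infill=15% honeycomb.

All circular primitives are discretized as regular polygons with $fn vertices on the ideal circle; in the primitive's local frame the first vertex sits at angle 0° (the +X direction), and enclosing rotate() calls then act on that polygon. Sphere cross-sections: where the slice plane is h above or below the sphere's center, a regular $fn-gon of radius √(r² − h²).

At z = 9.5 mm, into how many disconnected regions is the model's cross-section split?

2

At z = 9.5 mm: the cone: at t=0.731 of its height the radius interpolates to r₁+(r₂−r₁)t = 3.558, giving a regular 6-gon of that circumradius; the cylinder at (1, 9) is absent (z outside [12.5, 30]); the r=10 sphere at (13, -3.5) slices to a regular 6-gon of circumradius 3.122 (√(r²−h²) with h=9.5 from center); Combining (union): the 2 present regions are separate (no shared area or edge), so areas and boundary lengths simply add and each stays a separate island — 2 connected regions. The result has 2 disconnected regions.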